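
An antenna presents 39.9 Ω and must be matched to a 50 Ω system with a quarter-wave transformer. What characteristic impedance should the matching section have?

Z_qwt = √(Z_0·R_L) = √(50 × 39.9) = √1995

Z_qwt ≈ 44.7 Ω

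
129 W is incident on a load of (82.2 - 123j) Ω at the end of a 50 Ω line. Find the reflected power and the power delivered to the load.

P_reflected ≈ 64 W; P_delivered ≈ 65 W

|Γ| = |(32.2 − j123)/(132.2 − j123)| = 0.704
|Γ|² = 0.496
P_refl = |Γ|²·P_inc = 64 W, P_del = (1 − |Γ|²)·P_inc = 65 W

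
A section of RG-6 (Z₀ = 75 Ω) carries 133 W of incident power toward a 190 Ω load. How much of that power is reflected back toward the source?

Γ = (190 − 75)/(190 + 75) = 0.434
|Γ|² = 0.188
P_refl = |Γ|²·P_inc = 25 W, P_del = (1 − |Γ|²)·P_inc = 108 W

P_reflected ≈ 25 W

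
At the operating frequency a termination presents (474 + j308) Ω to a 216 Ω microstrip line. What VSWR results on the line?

VSWR ≈ 3.27

Γ = (Z_L − Z_0)/(Z_L + Z_0) = (258 + j308)/(690 + j308)
|Γ| = 402/756 = 0.532
VSWR = (1 + |Γ|)/(1 − |Γ|) = 1.53/0.468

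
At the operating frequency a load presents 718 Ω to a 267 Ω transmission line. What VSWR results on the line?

Γ = (718 − 267)/(718 + 267) = 0.458
VSWR = (1 + 0.458)/(1 − 0.458)

VSWR ≈ 2.69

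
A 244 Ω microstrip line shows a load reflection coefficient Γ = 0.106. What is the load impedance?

Z_L ≈ 302 Ω

Z_L = Z_0·(1 + Γ)/(1 − Γ) = 244·(1.11)/(0.894)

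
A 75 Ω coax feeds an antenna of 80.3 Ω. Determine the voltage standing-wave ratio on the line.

VSWR ≈ 1.07

For a purely resistive load, VSWR = R_L/Z_0 or Z_0/R_L (whichever > 1) = 80.3/75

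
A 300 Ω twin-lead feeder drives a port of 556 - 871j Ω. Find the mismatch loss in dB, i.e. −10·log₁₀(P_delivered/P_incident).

mismatch loss ≈ 3.49 dB

Γ = (256 − j871)/(856 − j871), |Γ| = 0.743
|Γ|² = 0.553, so P_del/P_inc = 1 − |Γ|² = 0.447
ML = −10·log₁₀(1 − |Γ|²)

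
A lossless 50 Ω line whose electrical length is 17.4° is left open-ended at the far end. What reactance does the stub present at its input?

X_in ≈ -160 Ω (capacitive)

tan(βl) = 0.313
For an open-ended stub, Z_in = −jZ_0·cot(βl) = −jZ_0/tan(βl)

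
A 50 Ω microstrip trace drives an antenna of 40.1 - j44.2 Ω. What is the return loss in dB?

RL ≈ 6.91 dB

Γ = (-9.9 − j44.2)/(90.1 − j44.2), |Γ| = 0.451
RL = −20·log₁₀|Γ| = −20·log₁₀(0.451)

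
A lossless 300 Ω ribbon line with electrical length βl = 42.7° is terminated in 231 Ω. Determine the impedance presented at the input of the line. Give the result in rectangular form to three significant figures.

Z_in ≈ 284 + j74.9 Ω

tan(βl) = tan(42.7°) = 0.923
Z_in = Z_0·(Z_L + jZ_0·tanβl)/(Z_0 + jZ_L·tanβl)
     = 300·(231 + j277)/(300 + j213)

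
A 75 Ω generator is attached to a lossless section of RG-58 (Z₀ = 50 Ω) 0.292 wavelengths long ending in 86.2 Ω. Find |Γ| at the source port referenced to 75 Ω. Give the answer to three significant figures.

|Γ| ≈ 0.43

βl = 2π × 0.292 = 105°
tan(βl) = -3.7
Z_in = Z_0·(Z_L + jZ_0·tanβl)/(Z_0 + jZ_L·tanβl) = 30.4 + j8.75 Ω
Γ_s = (Z_in − Z_s)/(Z_in + Z_s) = (-44.6 + j8.75)/(105 + j8.75), |Γ_s| = 0.43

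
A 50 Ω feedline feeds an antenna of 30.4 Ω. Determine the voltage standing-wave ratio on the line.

VSWR ≈ 1.64

For a purely resistive load, VSWR = R_L/Z_0 or Z_0/R_L (whichever > 1) = 50/30.4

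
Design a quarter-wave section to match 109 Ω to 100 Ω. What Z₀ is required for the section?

Z_qwt = √(Z_0·R_L) = √(100 × 109) = √10900

Z_qwt ≈ 104 Ω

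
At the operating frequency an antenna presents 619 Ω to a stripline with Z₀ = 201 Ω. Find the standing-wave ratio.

VSWR ≈ 3.08

For a purely resistive load, VSWR = R_L/Z_0 or Z_0/R_L (whichever > 1) = 619/201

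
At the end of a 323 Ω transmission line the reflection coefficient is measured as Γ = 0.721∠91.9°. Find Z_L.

Z_L ≈ 98.9 + j297 Ω

Z_L = Z_0·(1 + Γ)/(1 − Γ) = 323·(0.976 + j0.721)/(1.02 − j0.721)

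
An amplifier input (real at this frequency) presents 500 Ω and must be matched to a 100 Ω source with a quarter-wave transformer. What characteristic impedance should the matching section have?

Z_qwt ≈ 224 Ω

Z_qwt = √(Z_0·R_L) = √(100 × 500) = √50000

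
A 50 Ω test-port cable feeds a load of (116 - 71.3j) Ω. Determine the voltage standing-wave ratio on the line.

Γ = (Z_L − Z_0)/(Z_L + Z_0) = (66 − j71.3)/(166 − j71.3)
|Γ| = 97.2/181 = 0.538
VSWR = (1 + |Γ|)/(1 − |Γ|) = 1.54/0.462

VSWR ≈ 3.33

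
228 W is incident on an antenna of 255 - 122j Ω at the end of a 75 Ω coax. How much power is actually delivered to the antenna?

P_delivered ≈ 141 W

|Γ| = |(180 − j122)/(330 − j122)| = 0.618
|Γ|² = 0.382
P_refl = |Γ|²·P_inc = 87.1 W, P_del = (1 − |Γ|²)·P_inc = 141 W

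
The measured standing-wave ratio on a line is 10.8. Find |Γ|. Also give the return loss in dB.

|Γ| = (S − 1)/(S + 1) = (10.8 − 1)/(10.8 + 1) = 9.8/11.8
RL = −20·log₁₀|Γ| = −20·log₁₀(0.831)

|Γ| ≈ 0.831; return loss ≈ 1.61 dB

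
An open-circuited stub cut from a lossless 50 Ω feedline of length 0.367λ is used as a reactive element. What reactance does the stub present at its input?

X_in ≈ 45.2 Ω (inductive)

βl = 2π × 0.367 = 132°
tan(βl) = -1.11
For an open-circuited stub, Z_in = −jZ_0·cot(βl) = −jZ_0/tan(βl)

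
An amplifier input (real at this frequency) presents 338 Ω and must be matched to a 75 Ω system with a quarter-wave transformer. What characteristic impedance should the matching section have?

Z_qwt ≈ 159 Ω

Z_qwt = √(Z_0·R_L) = √(75 × 338) = √25350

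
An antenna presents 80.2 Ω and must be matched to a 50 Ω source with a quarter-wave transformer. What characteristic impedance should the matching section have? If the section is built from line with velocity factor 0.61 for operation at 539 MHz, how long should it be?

Z_qwt ≈ 63.3 Ω; length ≈ 8.49 cm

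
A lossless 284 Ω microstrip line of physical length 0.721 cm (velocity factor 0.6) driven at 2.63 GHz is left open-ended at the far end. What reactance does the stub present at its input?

X_in ≈ -364 Ω (capacitive)

λ = v/f = 0.6·c / 2.63 GHz = 0.0684 m
βl = 2π·l/λ = 2π × 0.105 = 37.9°
tan(βl) = 0.779
For an open-ended stub, Z_in = −jZ_0·cot(βl) = −jZ_0/tan(βl)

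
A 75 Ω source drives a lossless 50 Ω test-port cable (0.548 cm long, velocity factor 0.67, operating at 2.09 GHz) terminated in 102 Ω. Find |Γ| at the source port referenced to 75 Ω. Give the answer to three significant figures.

|Γ| ≈ 0.244

λ = v/f = 0.67·c / 2.09 GHz = 0.0962 m
βl = 2π·l/λ = 2π × 0.057 = 20.5°
tan(βl) = 0.374
Z_in = Z_0·(Z_L + jZ_0·tanβl)/(Z_0 + jZ_L·tanβl) = 73.5 − j37.4 Ω
Γ_s = (Z_in − Z_s)/(Z_in + Z_s) = (-1.53 − j37.4)/(148 − j37.4), |Γ_s| = 0.244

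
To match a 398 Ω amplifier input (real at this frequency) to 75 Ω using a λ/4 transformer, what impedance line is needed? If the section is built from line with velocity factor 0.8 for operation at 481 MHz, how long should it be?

Z_qwt ≈ 173 Ω; length ≈ 12.5 cm

Z_qwt = √(Z_0·R_L) = √(75 × 398) = √29850
λ = 0.8·c/f = 0.499 m, so l = λ/4 = 0.125 m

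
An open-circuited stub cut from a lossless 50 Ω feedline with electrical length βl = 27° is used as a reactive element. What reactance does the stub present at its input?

X_in ≈ -98.1 Ω (capacitive)

tan(βl) = 0.51
For an open-circuited stub, Z_in = −jZ_0·cot(βl) = −jZ_0/tan(βl)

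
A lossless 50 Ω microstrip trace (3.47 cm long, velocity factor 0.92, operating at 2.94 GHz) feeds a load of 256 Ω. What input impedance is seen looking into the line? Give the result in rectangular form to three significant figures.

Z_in ≈ 17.7 + j43.5 Ω

λ = v/f = 0.92·c / 2.94 GHz = 0.0939 m
βl = 2π·l/λ = 2π × 0.37 = 133°
tan(βl) = tan(133°) = -1.07
Z_in = Z_0·(Z_L + jZ_0·tanβl)/(Z_0 + jZ_L·tanβl)
     = 50·(256 − j53.5)/(50 − j274)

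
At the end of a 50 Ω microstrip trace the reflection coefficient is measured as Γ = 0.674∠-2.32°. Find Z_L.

Z_L ≈ 254 − j25.4 Ω

Z_L = Z_0·(1 + Γ)/(1 − Γ) = 50·(1.67 − j0.0273)/(0.327 + j0.0273)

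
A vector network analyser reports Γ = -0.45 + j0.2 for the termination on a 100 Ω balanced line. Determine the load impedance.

Z_L = Z_0·(1 + Γ)/(1 − Γ) = 100·(0.55 + j0.2)/(1.45 − j0.2)

Z_L ≈ 35.4 + j18.7 Ω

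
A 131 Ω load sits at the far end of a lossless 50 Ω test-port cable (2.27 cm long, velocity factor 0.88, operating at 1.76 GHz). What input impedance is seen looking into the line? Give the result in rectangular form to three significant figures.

λ = v/f = 0.88·c / 1.76 GHz = 0.15 m
βl = 2π·l/λ = 2π × 0.151 = 54.5°
tan(βl) = tan(54.5°) = 1.4
Z_in = Z_0·(Z_L + jZ_0·tanβl)/(Z_0 + jZ_L·tanβl)
     = 50·(131 + j70)/(50 + j184)

Z_in ≈ 26.8 − j28.4 Ω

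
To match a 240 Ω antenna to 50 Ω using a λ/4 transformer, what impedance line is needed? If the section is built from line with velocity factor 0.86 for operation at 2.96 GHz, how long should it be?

Z_qwt = √(Z_0·R_L) = √(50 × 240) = √12000
λ = 0.86·c/f = 0.0872 m, so l = λ/4 = 0.0218 m

Z_qwt ≈ 110 Ω; length ≈ 2.18 cm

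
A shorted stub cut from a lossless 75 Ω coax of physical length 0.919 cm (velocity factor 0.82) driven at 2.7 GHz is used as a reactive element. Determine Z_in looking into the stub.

λ = v/f = 0.82·c / 2.7 GHz = 0.0911 m
βl = 2π·l/λ = 2π × 0.101 = 36.3°
tan(βl) = 0.735
For a shorted stub, Z_in = jZ_0·tan(βl)

Z_in ≈ +j55.1 Ω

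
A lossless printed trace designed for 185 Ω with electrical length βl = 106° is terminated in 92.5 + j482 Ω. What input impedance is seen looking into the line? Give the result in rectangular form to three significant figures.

Z_in ≈ 11.6 − j14.2 Ω

tan(βl) = tan(106°) = -3.49
Z_in = Z_0·(Z_L + jZ_0·tanβl)/(Z_0 + jZ_L·tanβl)
     = 185·(92.5 − j163)/(1870 − j323)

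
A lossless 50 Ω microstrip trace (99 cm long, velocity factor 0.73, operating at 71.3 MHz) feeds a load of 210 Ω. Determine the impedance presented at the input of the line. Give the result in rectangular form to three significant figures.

λ = v/f = 0.73·c / 71.3 MHz = 3.07 m
βl = 2π·l/λ = 2π × 0.322 = 116°
tan(βl) = tan(116°) = -2.05
Z_in = Z_0·(Z_L + jZ_0·tanβl)/(Z_0 + jZ_L·tanβl)
     = 50·(210 − j102)/(50 − j430)

Z_in ≈ 14.5 + j22.7 Ω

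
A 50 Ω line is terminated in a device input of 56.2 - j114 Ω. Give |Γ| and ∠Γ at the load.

Γ = (Z_L − Z_0)/(Z_L + Z_0) = (6.2 − j114)/(106.2 − j114)
|Γ| = 114/156 = 0.733

Γ ≈ 0.733 ∠ -39.9°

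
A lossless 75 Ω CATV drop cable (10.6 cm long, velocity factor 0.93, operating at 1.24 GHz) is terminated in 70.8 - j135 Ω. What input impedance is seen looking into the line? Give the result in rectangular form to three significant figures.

λ = v/f = 0.93·c / 1.24 GHz = 0.225 m
βl = 2π·l/λ = 2π × 0.471 = 170°
tan(βl) = tan(170°) = -0.184
Z_in = Z_0·(Z_L + jZ_0·tanβl)/(Z_0 + jZ_L·tanβl)
     = 75·(70.8 − j149)/(50.2 − j13)

Z_in ≈ 153 − j183 Ω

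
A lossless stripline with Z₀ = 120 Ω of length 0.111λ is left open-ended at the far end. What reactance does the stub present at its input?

βl = 2π × 0.111 = 40°
tan(βl) = 0.838
For an open-ended stub, Z_in = −jZ_0·cot(βl) = −jZ_0/tan(βl)

X_in ≈ -143 Ω (capacitive)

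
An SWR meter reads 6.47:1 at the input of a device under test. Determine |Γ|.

|Γ| ≈ 0.732

|Γ| = (S − 1)/(S + 1) = (6.47 − 1)/(6.47 + 1) = 5.47/7.47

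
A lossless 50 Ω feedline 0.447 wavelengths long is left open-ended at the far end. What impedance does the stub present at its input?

Z_in ≈ +j145 Ω

βl = 2π × 0.447 = 161°
tan(βl) = -0.346
For an open-ended stub, Z_in = −jZ_0·cot(βl) = −jZ_0/tan(βl)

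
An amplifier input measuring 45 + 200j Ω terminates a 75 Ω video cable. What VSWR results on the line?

Γ = (Z_L − Z_0)/(Z_L + Z_0) = (-30 + j200)/(120 + j200)
|Γ| = 202/233 = 0.867
VSWR = (1 + |Γ|)/(1 − |Γ|) = 1.87/0.133

VSWR ≈ 14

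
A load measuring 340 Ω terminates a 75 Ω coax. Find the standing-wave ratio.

Γ = (340 − 75)/(340 + 75) = 0.639
VSWR = (1 + 0.639)/(1 − 0.639)

VSWR ≈ 4.53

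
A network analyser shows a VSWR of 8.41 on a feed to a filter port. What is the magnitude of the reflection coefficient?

|Γ| = (S − 1)/(S + 1) = (8.41 − 1)/(8.41 + 1) = 7.41/9.41

|Γ| ≈ 0.787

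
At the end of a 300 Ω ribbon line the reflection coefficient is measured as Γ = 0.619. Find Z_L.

Z_L ≈ 1270 Ω

Z_L = Z_0·(1 + Γ)/(1 − Γ) = 300·(1.62)/(0.381)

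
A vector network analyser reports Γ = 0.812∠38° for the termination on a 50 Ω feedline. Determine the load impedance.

Z_L = Z_0·(1 + Γ)/(1 − Γ) = 50·(1.64 + j0.5)/(0.36 − j0.5)

Z_L ≈ 44.9 + j132 Ω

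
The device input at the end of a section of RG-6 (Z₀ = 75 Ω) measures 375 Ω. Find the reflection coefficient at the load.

Γ = 0.667

Γ = (Z_L − Z_0)/(Z_L + Z_0) = (375 − 75)/(375 + 75) = 300/450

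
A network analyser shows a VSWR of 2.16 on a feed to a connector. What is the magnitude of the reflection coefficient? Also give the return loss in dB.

|Γ| = (S − 1)/(S + 1) = (2.16 − 1)/(2.16 + 1) = 1.16/3.16
RL = −20·log₁₀|Γ| = −20·log₁₀(0.367)

|Γ| ≈ 0.367; return loss ≈ 8.7 dB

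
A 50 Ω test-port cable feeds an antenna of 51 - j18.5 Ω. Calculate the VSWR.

Γ = (Z_L − Z_0)/(Z_L + Z_0) = (1 − j18.5)/(101 − j18.5)
|Γ| = 18.5/103 = 0.18
VSWR = (1 + |Γ|)/(1 − |Γ|) = 1.18/0.82

VSWR ≈ 1.44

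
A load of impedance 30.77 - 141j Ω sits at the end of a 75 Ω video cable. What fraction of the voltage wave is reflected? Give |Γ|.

Γ = (Z_L − Z_0)/(Z_L + Z_0) = (-44.23 − j141)/(105.8 − j141)
|Γ| = 148/176

|Γ| ≈ 0.838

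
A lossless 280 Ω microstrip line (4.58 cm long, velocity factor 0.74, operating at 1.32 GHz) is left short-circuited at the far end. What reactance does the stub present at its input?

λ = v/f = 0.74·c / 1.32 GHz = 0.168 m
βl = 2π·l/λ = 2π × 0.272 = 98°
tan(βl) = -7.08
For a short-circuited stub, Z_in = jZ_0·tan(βl)

X_in ≈ -1980 Ω (capacitive)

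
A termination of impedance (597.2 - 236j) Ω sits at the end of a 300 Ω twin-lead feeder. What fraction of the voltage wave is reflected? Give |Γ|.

|Γ| ≈ 0.409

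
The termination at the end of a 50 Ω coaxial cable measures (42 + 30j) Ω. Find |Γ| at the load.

|Γ| ≈ 0.321

Γ = (Z_L − Z_0)/(Z_L + Z_0) = (-8 + j30)/(92 + j30)
|Γ| = 31/96.8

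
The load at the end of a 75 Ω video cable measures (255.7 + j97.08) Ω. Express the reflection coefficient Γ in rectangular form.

Γ = (Z_L − Z_0)/(Z_L + Z_0) = (180.7 + j97.08)/(330.7 + j97.08)

Γ ≈ 0.582 + j0.123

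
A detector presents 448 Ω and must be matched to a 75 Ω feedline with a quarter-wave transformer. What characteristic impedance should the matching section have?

Z_qwt ≈ 183 Ω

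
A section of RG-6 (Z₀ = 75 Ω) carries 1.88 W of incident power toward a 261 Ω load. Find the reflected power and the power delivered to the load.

P_reflected ≈ 0.576 W; P_delivered ≈ 1.3 W

Γ = (261 − 75)/(261 + 75) = 0.554
|Γ|² = 0.306
P_refl = |Γ|²·P_inc = 0.576 W, P_del = (1 − |Γ|²)·P_inc = 1.3 W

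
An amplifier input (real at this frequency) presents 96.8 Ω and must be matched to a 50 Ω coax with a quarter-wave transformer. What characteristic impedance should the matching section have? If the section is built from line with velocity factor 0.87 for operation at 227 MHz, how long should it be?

Z_qwt ≈ 69.6 Ω; length ≈ 28.7 cm

Z_qwt = √(Z_0·R_L) = √(50 × 96.8) = √4840
λ = 0.87·c/f = 1.15 m, so l = λ/4 = 0.287 m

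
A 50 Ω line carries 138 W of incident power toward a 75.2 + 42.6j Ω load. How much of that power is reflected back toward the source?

|Γ| = |(25.2 + j42.6)/(125.2 + j42.6)| = 0.374
|Γ|² = 0.14
P_refl = |Γ|²·P_inc = 19.3 W, P_del = (1 − |Γ|²)·P_inc = 119 W

P_reflected ≈ 19.3 W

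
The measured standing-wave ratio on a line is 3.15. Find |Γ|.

|Γ| ≈ 0.518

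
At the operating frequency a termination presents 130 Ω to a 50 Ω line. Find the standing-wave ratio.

VSWR ≈ 2.6

For a purely resistive load, VSWR = R_L/Z_0 or Z_0/R_L (whichever > 1) = 130/50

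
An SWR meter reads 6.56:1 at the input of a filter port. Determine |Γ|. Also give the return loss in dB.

|Γ| = (S − 1)/(S + 1) = (6.56 − 1)/(6.56 + 1) = 5.56/7.56
RL = −20·log₁₀|Γ| = −20·log₁₀(0.735)

|Γ| ≈ 0.735; return loss ≈ 2.67 dB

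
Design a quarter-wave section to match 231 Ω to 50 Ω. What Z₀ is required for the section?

Z_qwt = √(Z_0·R_L) = √(50 × 231) = √11550

Z_qwt ≈ 107 Ω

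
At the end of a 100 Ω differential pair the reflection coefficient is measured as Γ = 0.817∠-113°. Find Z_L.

Z_L ≈ 14.4 − j65.2 Ω

Z_L = Z_0·(1 + Γ)/(1 − Γ) = 100·(0.681 − j0.752)/(1.32 + j0.752)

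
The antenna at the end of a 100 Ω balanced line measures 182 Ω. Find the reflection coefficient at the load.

Γ = 0.291

Γ = (Z_L − Z_0)/(Z_L + Z_0) = (182 − 100)/(182 + 100) = 82/282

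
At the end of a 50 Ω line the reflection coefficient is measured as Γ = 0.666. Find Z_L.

Z_L ≈ 249 Ω

Z_L = Z_0·(1 + Γ)/(1 − Γ) = 50·(1.67)/(0.334)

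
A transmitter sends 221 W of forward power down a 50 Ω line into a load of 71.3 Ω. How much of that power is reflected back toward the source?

Γ = (71.3 − 50)/(71.3 + 50) = 0.176
|Γ|² = 0.0308
P_refl = |Γ|²·P_inc = 6.81 W, P_del = (1 − |Γ|²)·P_inc = 214 W

P_reflected ≈ 6.81 W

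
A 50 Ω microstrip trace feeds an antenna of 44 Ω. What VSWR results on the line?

VSWR ≈ 1.14

Γ = (44 − 50)/(44 + 50) = -0.0638
VSWR = (1 + 0.0638)/(1 − 0.0638)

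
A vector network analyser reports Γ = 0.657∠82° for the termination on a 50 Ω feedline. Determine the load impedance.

Z_L = Z_0·(1 + Γ)/(1 − Γ) = 50·(1.09 + j0.651)/(0.909 − j0.651)

Z_L ≈ 22.8 + j52.1 Ω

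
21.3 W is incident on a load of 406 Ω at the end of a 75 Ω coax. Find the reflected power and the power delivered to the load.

Γ = (406 − 75)/(406 + 75) = 0.688
|Γ|² = 0.474
P_refl = |Γ|²·P_inc = 10.1 W, P_del = (1 − |Γ|²)·P_inc = 11.2 W

P_reflected ≈ 10.1 W; P_delivered ≈ 11.2 W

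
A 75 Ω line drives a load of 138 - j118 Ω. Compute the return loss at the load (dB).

Γ = (63 − j118)/(213 − j118), |Γ| = 0.549
RL = −20·log₁₀|Γ| = −20·log₁₀(0.549)

RL ≈ 5.2 dB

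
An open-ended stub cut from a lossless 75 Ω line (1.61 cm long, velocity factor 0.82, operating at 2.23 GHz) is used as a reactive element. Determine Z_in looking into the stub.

λ = v/f = 0.82·c / 2.23 GHz = 0.11 m
βl = 2π·l/λ = 2π × 0.146 = 52.5°
tan(βl) = 1.31
For an open-ended stub, Z_in = −jZ_0·cot(βl) = −jZ_0/tan(βl)

Z_in ≈ −j57.5 Ω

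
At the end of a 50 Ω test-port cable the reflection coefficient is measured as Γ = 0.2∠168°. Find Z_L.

Z_L ≈ 33.5 + j2.91 Ω

Z_L = Z_0·(1 + Γ)/(1 − Γ) = 50·(0.804 + j0.0416)/(1.2 − j0.0416)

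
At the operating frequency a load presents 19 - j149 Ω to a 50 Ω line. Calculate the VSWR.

VSWR ≈ 26.3

Γ = (Z_L − Z_0)/(Z_L + Z_0) = (-31 − j149)/(69 − j149)
|Γ| = 152/164 = 0.927
VSWR = (1 + |Γ|)/(1 − |Γ|) = 1.93/0.0731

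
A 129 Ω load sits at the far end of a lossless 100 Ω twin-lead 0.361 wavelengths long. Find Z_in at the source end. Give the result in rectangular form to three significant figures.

Z_in ≈ 92.8 + j23.5 Ω

βl = 2π × 0.361 = 130°
tan(βl) = tan(130°) = -1.19
Z_in = Z_0·(Z_L + jZ_0·tanβl)/(Z_0 + jZ_L·tanβl)
     = 100·(129 − j119)/(100 − j154)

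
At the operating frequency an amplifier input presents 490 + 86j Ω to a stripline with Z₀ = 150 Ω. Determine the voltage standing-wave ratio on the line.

Γ = (Z_L − Z_0)/(Z_L + Z_0) = (340 + j86)/(640 + j86)
|Γ| = 351/646 = 0.543
VSWR = (1 + |Γ|)/(1 − |Γ|) = 1.54/0.457

VSWR ≈ 3.38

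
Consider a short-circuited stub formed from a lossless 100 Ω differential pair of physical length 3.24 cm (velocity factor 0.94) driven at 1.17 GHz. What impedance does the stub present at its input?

Z_in ≈ +j113 Ω

λ = v/f = 0.94·c / 1.17 GHz = 0.241 m
βl = 2π·l/λ = 2π × 0.134 = 48.4°
tan(βl) = 1.13
For a short-circuited stub, Z_in = jZ_0·tan(βl)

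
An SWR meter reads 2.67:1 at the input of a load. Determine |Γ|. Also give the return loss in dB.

|Γ| ≈ 0.455; return loss ≈ 6.84 dB

|Γ| = (S − 1)/(S + 1) = (2.67 − 1)/(2.67 + 1) = 1.67/3.67
RL = −20·log₁₀|Γ| = −20·log₁₀(0.455)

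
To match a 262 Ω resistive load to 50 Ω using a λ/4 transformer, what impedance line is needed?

Z_qwt ≈ 114 Ω

Z_qwt = √(Z_0·R_L) = √(50 × 262) = √13100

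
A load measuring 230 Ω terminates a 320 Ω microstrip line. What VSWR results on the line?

Γ = (230 − 320)/(230 + 320) = -0.164
VSWR = (1 + 0.164)/(1 − 0.164)

VSWR ≈ 1.39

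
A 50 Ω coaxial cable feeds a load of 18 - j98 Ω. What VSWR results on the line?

Γ = (Z_L − Z_0)/(Z_L + Z_0) = (-32 − j98)/(68 − j98)
|Γ| = 103/119 = 0.864
VSWR = (1 + |Γ|)/(1 − |Γ|) = 1.86/0.136

VSWR ≈ 13.7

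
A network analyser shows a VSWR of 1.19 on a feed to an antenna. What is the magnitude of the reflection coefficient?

|Γ| = (S − 1)/(S + 1) = (1.19 − 1)/(1.19 + 1) = 0.19/2.19

|Γ| ≈ 0.0868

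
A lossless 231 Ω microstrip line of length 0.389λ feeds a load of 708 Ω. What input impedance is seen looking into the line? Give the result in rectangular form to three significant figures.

Z_in ≈ 159 + j214 Ω

βl = 2π × 0.389 = 140°
tan(βl) = tan(140°) = -0.838
Z_in = Z_0·(Z_L + jZ_0·tanβl)/(Z_0 + jZ_L·tanβl)
     = 231·(708 − j194)/(231 − j593)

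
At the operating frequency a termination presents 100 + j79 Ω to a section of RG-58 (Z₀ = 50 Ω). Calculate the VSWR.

Γ = (Z_L − Z_0)/(Z_L + Z_0) = (50 + j79)/(150 + j79)
|Γ| = 93.5/170 = 0.551
VSWR = (1 + |Γ|)/(1 − |Γ|) = 1.55/0.449

VSWR ≈ 3.46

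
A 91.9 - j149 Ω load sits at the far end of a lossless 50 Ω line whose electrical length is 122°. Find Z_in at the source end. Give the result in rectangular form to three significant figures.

Z_in ≈ 14.3 + j49.6 Ω

tan(βl) = tan(122°) = -1.6
Z_in = Z_0·(Z_L + jZ_0·tanβl)/(Z_0 + jZ_L·tanβl)
     = 50·(91.9 − j229)/(-188 − j147)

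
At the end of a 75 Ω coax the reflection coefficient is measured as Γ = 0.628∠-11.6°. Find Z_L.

Z_L = Z_0·(1 + Γ)/(1 − Γ) = 75·(1.62 − j0.126)/(0.385 + j0.126)

Z_L ≈ 277 − j115 Ω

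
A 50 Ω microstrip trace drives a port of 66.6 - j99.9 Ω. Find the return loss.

RL ≈ 3.62 dB

Γ = (16.6 − j99.9)/(116.6 − j99.9), |Γ| = 0.66
RL = −20·log₁₀|Γ| = −20·log₁₀(0.66)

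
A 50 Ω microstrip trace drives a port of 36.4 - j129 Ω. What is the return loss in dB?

RL ≈ 1.56 dB

Γ = (-13.6 − j129)/(86.4 − j129), |Γ| = 0.835
RL = −20·log₁₀|Γ| = −20·log₁₀(0.835)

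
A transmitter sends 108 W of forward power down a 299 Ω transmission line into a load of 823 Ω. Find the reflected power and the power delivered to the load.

Γ = (823 − 299)/(823 + 299) = 0.467
|Γ|² = 0.218
P_refl = |Γ|²·P_inc = 23.6 W, P_del = (1 − |Γ|²)·P_inc = 84.4 W

P_reflected ≈ 23.6 W; P_delivered ≈ 84.4 W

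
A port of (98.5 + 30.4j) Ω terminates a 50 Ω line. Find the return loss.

RL ≈ 8.46 dB

Γ = (48.5 + j30.4)/(148.5 + j30.4), |Γ| = 0.378
RL = −20·log₁₀|Γ| = −20·log₁₀(0.378)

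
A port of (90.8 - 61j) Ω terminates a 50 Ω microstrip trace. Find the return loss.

RL ≈ 6.41 dB

Γ = (40.8 − j61)/(140.8 − j61), |Γ| = 0.478
RL = −20·log₁₀|Γ| = −20·log₁₀(0.478)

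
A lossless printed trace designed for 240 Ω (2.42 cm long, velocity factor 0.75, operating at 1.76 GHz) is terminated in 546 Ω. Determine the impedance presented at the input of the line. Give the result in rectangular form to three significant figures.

Z_in ≈ 119 − j75.3 Ω

λ = v/f = 0.75·c / 1.76 GHz = 0.128 m
βl = 2π·l/λ = 2π × 0.189 = 68.1°
tan(βl) = tan(68.1°) = 2.49
Z_in = Z_0·(Z_L + jZ_0·tanβl)/(Z_0 + jZ_L·tanβl)
     = 240·(546 + j598)/(240 + j1360)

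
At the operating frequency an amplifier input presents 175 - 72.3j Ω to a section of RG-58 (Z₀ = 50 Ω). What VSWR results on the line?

VSWR ≈ 4.14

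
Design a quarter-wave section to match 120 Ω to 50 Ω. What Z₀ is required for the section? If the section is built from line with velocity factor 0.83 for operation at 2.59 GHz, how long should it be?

Z_qwt ≈ 77.5 Ω; length ≈ 2.4 cm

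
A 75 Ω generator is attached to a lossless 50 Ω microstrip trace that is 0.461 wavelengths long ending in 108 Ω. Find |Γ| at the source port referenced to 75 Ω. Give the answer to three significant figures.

|Γ| ≈ 0.227

βl = 2π × 0.461 = 166°
tan(βl) = -0.25
Z_in = Z_0·(Z_L + jZ_0·tanβl)/(Z_0 + jZ_L·tanβl) = 88.8 + j35.5 Ω
Γ_s = (Z_in − Z_s)/(Z_in + Z_s) = (13.8 + j35.5)/(164 + j35.5), |Γ_s| = 0.227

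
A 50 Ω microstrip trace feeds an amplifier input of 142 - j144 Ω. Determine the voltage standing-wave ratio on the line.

VSWR ≈ 5.94

Γ = (Z_L − Z_0)/(Z_L + Z_0) = (92 − j144)/(192 − j144)
|Γ| = 171/240 = 0.712
VSWR = (1 + |Γ|)/(1 − |Γ|) = 1.71/0.288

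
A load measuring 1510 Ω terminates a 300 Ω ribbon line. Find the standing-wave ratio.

For a purely resistive load, VSWR = R_L/Z_0 or Z_0/R_L (whichever > 1) = 1510/300

VSWR ≈ 5.03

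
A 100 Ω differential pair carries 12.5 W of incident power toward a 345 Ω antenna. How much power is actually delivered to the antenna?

P_delivered ≈ 8.71 W

Γ = (345 − 100)/(345 + 100) = 0.551
|Γ|² = 0.303
P_refl = |Γ|²·P_inc = 3.79 W, P_del = (1 − |Γ|²)·P_inc = 8.71 W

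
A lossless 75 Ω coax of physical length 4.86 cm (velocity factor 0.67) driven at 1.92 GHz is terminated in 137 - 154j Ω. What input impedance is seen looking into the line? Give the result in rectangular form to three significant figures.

λ = v/f = 0.67·c / 1.92 GHz = 0.105 m
βl = 2π·l/λ = 2π × 0.464 = 167°
tan(βl) = tan(167°) = -0.229
Z_in = Z_0·(Z_L + jZ_0·tanβl)/(Z_0 + jZ_L·tanβl)
     = 75·(137 − j171)/(39.8 − j31.3)

Z_in ≈ 316 − j73.8 Ω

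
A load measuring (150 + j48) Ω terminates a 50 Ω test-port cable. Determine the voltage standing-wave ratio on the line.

VSWR ≈ 3.34

Γ = (Z_L − Z_0)/(Z_L + Z_0) = (100 + j48)/(200 + j48)
|Γ| = 111/206 = 0.539
VSWR = (1 + |Γ|)/(1 − |Γ|) = 1.54/0.461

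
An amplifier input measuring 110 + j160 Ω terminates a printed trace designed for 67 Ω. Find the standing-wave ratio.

Γ = (Z_L − Z_0)/(Z_L + Z_0) = (43 + j160)/(177 + j160)
|Γ| = 166/239 = 0.694
VSWR = (1 + |Γ|)/(1 − |Γ|) = 1.69/0.306

VSWR ≈ 5.54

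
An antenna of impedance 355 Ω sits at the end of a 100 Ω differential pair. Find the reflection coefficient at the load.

Γ = 0.56

Γ = (Z_L − Z_0)/(Z_L + Z_0) = (355 − 100)/(355 + 100) = 255/455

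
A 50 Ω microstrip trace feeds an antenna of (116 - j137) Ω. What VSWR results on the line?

Γ = (Z_L − Z_0)/(Z_L + Z_0) = (66 − j137)/(166 − j137)
|Γ| = 152/215 = 0.707
VSWR = (1 + |Γ|)/(1 − |Γ|) = 1.71/0.293

VSWR ≈ 5.82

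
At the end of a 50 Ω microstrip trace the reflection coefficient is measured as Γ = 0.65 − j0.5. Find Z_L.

Z_L ≈ 44 − j134 Ω

Z_L = Z_0·(1 + Γ)/(1 − Γ) = 50·(1.65 − j0.5)/(0.35 + j0.5)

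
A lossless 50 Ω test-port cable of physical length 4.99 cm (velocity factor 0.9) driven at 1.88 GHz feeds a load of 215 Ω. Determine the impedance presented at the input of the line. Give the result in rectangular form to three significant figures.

Z_in ≈ 16.9 + j32.4 Ω

λ = v/f = 0.9·c / 1.88 GHz = 0.144 m
βl = 2π·l/λ = 2π × 0.347 = 125°
tan(βl) = tan(125°) = -1.42
Z_in = Z_0·(Z_L + jZ_0·tanβl)/(Z_0 + jZ_L·tanβl)
     = 50·(215 − j71.2)/(50 − j306)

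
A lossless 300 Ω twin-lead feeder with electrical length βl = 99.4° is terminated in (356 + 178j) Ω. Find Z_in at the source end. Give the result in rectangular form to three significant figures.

tan(βl) = tan(99.4°) = -6.04
Z_in = Z_0·(Z_L + jZ_0·tanβl)/(Z_0 + jZ_L·tanβl)
     = 300·(356 − j1630)/(1380 − j2150)

Z_in ≈ 184 − j68.2 Ω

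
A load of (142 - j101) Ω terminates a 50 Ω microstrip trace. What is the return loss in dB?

Γ = (92 − j101)/(192 − j101), |Γ| = 0.63
RL = −20·log₁₀|Γ| = −20·log₁₀(0.63)

RL ≈ 4.02 dB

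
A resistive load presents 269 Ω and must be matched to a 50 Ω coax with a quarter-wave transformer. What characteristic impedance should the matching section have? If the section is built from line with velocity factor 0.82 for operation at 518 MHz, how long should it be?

Z_qwt ≈ 116 Ω; length ≈ 11.9 cm

Z_qwt = √(Z_0·R_L) = √(50 × 269) = √13450
λ = 0.82·c/f = 0.475 m, so l = λ/4 = 0.119 m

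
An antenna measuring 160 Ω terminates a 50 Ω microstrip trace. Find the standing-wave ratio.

VSWR ≈ 3.2

For a purely resistive load, VSWR = R_L/Z_0 or Z_0/R_L (whichever > 1) = 160/50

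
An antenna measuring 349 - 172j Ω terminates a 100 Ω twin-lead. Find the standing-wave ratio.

VSWR ≈ 4.4

Γ = (Z_L − Z_0)/(Z_L + Z_0) = (249 − j172)/(449 − j172)
|Γ| = 303/481 = 0.629
VSWR = (1 + |Γ|)/(1 − |Γ|) = 1.63/0.371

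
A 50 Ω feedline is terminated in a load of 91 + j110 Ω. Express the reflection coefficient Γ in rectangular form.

Γ ≈ 0.559 + j0.344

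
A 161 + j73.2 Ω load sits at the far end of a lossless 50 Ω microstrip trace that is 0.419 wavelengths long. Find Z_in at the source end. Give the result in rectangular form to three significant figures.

Z_in ≈ 32.3 + j56.9 Ω

βl = 2π × 0.419 = 151°
tan(βl) = tan(151°) = -0.558
Z_in = Z_0·(Z_L + jZ_0·tanβl)/(Z_0 + jZ_L·tanβl)
     = 50·(161 + j45.3)/(90.8 − j89.8)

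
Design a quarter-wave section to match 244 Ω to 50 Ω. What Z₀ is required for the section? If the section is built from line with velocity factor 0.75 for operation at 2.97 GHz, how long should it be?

Z_qwt = √(Z_0·R_L) = √(50 × 244) = √12200
λ = 0.75·c/f = 0.0758 m, so l = λ/4 = 0.0189 m

Z_qwt ≈ 110 Ω; length ≈ 1.89 cm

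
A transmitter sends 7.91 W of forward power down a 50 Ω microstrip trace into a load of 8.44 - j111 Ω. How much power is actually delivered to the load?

P_delivered ≈ 0.848 W

|Γ| = |(-41.56 − j111)/(58.44 − j111)| = 0.945
|Γ|² = 0.893
P_refl = |Γ|²·P_inc = 7.06 W, P_del = (1 − |Γ|²)·P_inc = 0.848 W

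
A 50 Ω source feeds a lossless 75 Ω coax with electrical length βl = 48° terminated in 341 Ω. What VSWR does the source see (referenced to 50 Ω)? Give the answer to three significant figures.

tan(βl) = 1.11
Z_in = Z_0·(Z_L + jZ_0·tanβl)/(Z_0 + jZ_L·tanβl) = 28.7 − j61.8 Ω
Γ_s = (Z_in − Z_s)/(Z_in + Z_s) = (-21.3 − j61.8)/(78.7 − j61.8), |Γ_s| = 0.653
VSWR = (1 + |Γ_s|)/(1 − |Γ_s|)

VSWR ≈ 4.77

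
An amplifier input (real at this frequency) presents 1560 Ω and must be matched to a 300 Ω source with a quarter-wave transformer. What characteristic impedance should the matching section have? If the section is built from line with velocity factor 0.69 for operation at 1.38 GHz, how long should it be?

Z_qwt ≈ 684 Ω; length ≈ 3.75 cm

Z_qwt = √(Z_0·R_L) = √(300 × 1560) = √468000
λ = 0.69·c/f = 0.15 m, so l = λ/4 = 0.0375 m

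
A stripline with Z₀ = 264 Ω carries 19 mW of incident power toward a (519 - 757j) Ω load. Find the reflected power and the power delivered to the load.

P_reflected ≈ 10.2 mW; P_delivered ≈ 8.78 mW

|Γ| = |(255 − j757)/(783 − j757)| = 0.733
|Γ|² = 0.538
P_refl = |Γ|²·P_inc = 10.2 mW, P_del = (1 − |Γ|²)·P_inc = 8.78 mW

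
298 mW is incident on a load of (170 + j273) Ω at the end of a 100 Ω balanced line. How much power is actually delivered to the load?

|Γ| = |(70 + j273)/(270 + j273)| = 0.734
|Γ|² = 0.539
P_refl = |Γ|²·P_inc = 161 mW, P_del = (1 − |Γ|²)·P_inc = 137 mW

P_delivered ≈ 137 mW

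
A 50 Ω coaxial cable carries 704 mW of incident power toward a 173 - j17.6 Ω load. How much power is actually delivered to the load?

P_delivered ≈ 487 mW

|Γ| = |(123 − j17.6)/(223 − j17.6)| = 0.555
|Γ|² = 0.309
P_refl = |Γ|²·P_inc = 217 mW, P_del = (1 − |Γ|²)·P_inc = 487 mW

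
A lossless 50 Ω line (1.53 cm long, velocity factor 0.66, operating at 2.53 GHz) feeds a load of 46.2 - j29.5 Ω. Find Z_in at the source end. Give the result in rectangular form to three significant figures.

Z_in ≈ 29.8 + j12.7 Ω

λ = v/f = 0.66·c / 2.53 GHz = 0.0783 m
βl = 2π·l/λ = 2π × 0.195 = 70.4°
tan(βl) = tan(70.4°) = 2.81
Z_in = Z_0·(Z_L + jZ_0·tanβl)/(Z_0 + jZ_L·tanβl)
     = 50·(46.2 + j111)/(133 + j130)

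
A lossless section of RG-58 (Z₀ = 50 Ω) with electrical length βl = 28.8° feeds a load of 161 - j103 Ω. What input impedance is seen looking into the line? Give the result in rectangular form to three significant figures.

Z_in ≈ 27.3 − j58.1 Ω

tan(βl) = tan(28.8°) = 0.55
Z_in = Z_0·(Z_L + jZ_0·tanβl)/(Z_0 + jZ_L·tanβl)
     = 50·(161 − j75.5)/(107 + j88.5)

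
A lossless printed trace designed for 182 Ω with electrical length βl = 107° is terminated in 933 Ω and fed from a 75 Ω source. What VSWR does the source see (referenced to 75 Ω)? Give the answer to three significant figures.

tan(βl) = -3.27
Z_in = Z_0·(Z_L + jZ_0·tanβl)/(Z_0 + jZ_L·tanβl) = 38.7 + j53.3 Ω
Γ_s = (Z_in − Z_s)/(Z_in + Z_s) = (-36.3 + j53.3)/(114 + j53.3), |Γ_s| = 0.514
VSWR = (1 + |Γ_s|)/(1 − |Γ_s|)

VSWR ≈ 3.11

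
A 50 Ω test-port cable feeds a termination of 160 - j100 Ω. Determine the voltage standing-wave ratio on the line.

VSWR ≈ 4.54

Γ = (Z_L − Z_0)/(Z_L + Z_0) = (110 − j100)/(210 − j100)
|Γ| = 149/233 = 0.639
VSWR = (1 + |Γ|)/(1 − |Γ|) = 1.64/0.361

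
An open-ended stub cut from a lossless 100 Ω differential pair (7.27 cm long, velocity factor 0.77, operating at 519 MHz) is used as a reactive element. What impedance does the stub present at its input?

Z_in ≈ −j60.6 Ω

λ = v/f = 0.77·c / 519 MHz = 0.445 m
βl = 2π·l/λ = 2π × 0.163 = 58.8°
tan(βl) = 1.65
For an open-ended stub, Z_in = −jZ_0·cot(βl) = −jZ_0/tan(βl)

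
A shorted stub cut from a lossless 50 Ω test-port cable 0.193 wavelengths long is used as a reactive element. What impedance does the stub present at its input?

βl = 2π × 0.193 = 69.5°
tan(βl) = 2.67
For a shorted stub, Z_in = jZ_0·tan(βl)

Z_in ≈ +j134 Ω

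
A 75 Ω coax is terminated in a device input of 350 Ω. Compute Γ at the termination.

Γ = 0.647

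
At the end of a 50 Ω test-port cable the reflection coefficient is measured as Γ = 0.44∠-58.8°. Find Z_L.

Z_L ≈ 54.7 − j51 Ω

Z_L = Z_0·(1 + Γ)/(1 − Γ) = 50·(1.23 − j0.376)/(0.772 + j0.376)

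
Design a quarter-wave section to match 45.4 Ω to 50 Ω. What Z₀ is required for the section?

Z_qwt ≈ 47.6 Ω

Z_qwt = √(Z_0·R_L) = √(50 × 45.4) = √2270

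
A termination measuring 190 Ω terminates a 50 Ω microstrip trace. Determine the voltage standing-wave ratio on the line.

Γ = (190 − 50)/(190 + 50) = 0.583
VSWR = (1 + 0.583)/(1 − 0.583)

VSWR ≈ 3.8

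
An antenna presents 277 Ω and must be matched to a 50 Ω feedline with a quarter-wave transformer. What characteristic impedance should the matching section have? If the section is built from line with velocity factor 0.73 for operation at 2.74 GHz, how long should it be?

Z_qwt ≈ 118 Ω; length ≈ 2 cm

Z_qwt = √(Z_0·R_L) = √(50 × 277) = √13850
λ = 0.73·c/f = 0.0799 m, so l = λ/4 = 0.02 m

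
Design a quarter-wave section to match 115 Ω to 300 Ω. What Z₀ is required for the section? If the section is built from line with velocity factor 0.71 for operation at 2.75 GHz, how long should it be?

Z_qwt ≈ 186 Ω; length ≈ 1.94 cm

Z_qwt = √(Z_0·R_L) = √(300 × 115) = √34500
λ = 0.71·c/f = 0.0775 m, so l = λ/4 = 0.0194 m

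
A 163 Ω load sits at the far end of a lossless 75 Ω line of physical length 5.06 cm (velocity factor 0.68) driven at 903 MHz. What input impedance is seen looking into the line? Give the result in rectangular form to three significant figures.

λ = v/f = 0.68·c / 903 MHz = 0.226 m
βl = 2π·l/λ = 2π × 0.224 = 80.6°
tan(βl) = tan(80.6°) = 6.06
Z_in = Z_0·(Z_L + jZ_0·tanβl)/(Z_0 + jZ_L·tanβl)
     = 75·(163 + j455)/(75 + j988)

Z_in ≈ 35.2 − j9.7 Ω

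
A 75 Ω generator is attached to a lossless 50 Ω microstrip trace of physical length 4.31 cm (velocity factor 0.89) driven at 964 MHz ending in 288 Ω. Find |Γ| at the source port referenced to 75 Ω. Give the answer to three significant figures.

|Γ| ≈ 0.755

λ = v/f = 0.89·c / 964 MHz = 0.277 m
βl = 2π·l/λ = 2π × 0.156 = 56°
tan(βl) = 1.48
Z_in = Z_0·(Z_L + jZ_0·tanβl)/(Z_0 + jZ_L·tanβl) = 12.5 − j32.2 Ω
Γ_s = (Z_in − Z_s)/(Z_in + Z_s) = (-62.5 − j32.2)/(87.5 − j32.2), |Γ_s| = 0.755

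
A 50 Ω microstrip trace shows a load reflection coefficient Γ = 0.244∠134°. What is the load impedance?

Z_L = Z_0·(1 + Γ)/(1 − Γ) = 50·(0.831 + j0.176)/(1.17 − j0.176)

Z_L ≈ 33.6 + j12.6 Ω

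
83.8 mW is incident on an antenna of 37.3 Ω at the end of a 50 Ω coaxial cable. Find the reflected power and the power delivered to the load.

Γ = (37.3 − 50)/(37.3 + 50) = -0.145
|Γ|² = 0.0212
P_refl = |Γ|²·P_inc = 1.77 mW, P_del = (1 − |Γ|²)·P_inc = 82 mW

P_reflected ≈ 1.77 mW; P_delivered ≈ 82 mW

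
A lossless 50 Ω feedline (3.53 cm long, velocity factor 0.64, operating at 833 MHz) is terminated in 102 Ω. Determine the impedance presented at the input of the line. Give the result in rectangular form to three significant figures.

Z_in ≈ 32.6 − j23.7 Ω

λ = v/f = 0.64·c / 833 MHz = 0.23 m
βl = 2π·l/λ = 2π × 0.153 = 55.1°
tan(βl) = tan(55.1°) = 1.44
Z_in = Z_0·(Z_L + jZ_0·tanβl)/(Z_0 + jZ_L·tanβl)
     = 50·(102 + j71.8)/(50 + j146)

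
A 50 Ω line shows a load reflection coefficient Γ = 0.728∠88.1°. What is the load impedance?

Z_L = Z_0·(1 + Γ)/(1 − Γ) = 50·(1.02 + j0.728)/(0.976 − j0.728)

Z_L ≈ 15.9 + j49.1 Ω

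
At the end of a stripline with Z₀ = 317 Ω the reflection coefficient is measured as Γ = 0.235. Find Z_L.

Z_L ≈ 512 Ω

Z_L = Z_0·(1 + Γ)/(1 − Γ) = 317·(1.23)/(0.765)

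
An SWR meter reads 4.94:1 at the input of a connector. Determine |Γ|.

|Γ| ≈ 0.663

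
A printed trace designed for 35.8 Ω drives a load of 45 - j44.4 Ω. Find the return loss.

Γ = (9.2 − j44.4)/(80.8 − j44.4), |Γ| = 0.492
RL = −20·log₁₀|Γ| = −20·log₁₀(0.492)

RL ≈ 6.16 dB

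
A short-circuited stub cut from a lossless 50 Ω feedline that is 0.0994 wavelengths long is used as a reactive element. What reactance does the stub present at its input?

βl = 2π × 0.0994 = 35.8°
tan(βl) = 0.721
For a short-circuited stub, Z_in = jZ_0·tan(βl)

X_in ≈ 36 Ω (inductive)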